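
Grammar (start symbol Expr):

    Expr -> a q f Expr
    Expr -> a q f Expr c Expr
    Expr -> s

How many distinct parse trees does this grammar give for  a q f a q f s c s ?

Parse trees for a q f a q f s c s:
  [Expr a q f [Expr a q f [Expr s] c [Expr s]]]
  [Expr a q f [Expr a q f [Expr s]] c [Expr s]]

2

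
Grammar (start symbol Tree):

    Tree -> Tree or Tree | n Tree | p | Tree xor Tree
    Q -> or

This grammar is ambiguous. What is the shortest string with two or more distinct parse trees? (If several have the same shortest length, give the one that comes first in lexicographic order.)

length 1: no string has ≥2 trees
length 2: no string has ≥2 trees
length 3: no string has ≥2 trees
length 4: n p or p has 2 parse trees

Two derivations of n p or p:
  Tree ⇒ Tree or Tree ⇒ n Tree or Tree ⇒ n p or Tree ⇒ n p or p
  Tree ⇒ n Tree ⇒ n Tree or Tree ⇒ n p or Tree ⇒ n p or p

n p or p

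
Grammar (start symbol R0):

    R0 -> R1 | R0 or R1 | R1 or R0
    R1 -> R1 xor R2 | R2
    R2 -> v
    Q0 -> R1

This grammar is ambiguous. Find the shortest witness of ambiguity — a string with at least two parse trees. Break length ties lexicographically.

length 1: no string has ≥2 trees
length 3: v or v has 2 parse trees

Two derivations of v or v:
  R0 ⇒ R0 or R1 ⇒ R1 or R1 ⇒ R2 or R1 ⇒ v or R1 ⇒ v or R2 ⇒ v or v
  R0 ⇒ R1 or R0 ⇒ R2 or R0 ⇒ v or R0 ⇒ v or R1 ⇒ v or R2 ⇒ v or v

v or v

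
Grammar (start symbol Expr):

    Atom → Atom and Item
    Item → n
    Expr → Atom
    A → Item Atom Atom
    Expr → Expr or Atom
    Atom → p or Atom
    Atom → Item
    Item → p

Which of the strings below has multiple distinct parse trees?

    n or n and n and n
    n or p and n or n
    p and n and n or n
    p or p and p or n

p or p and p or n

n or n and n and n: 1 tree
n or p and n or n: 1 tree
p and n and n or n: 1 tree
p or p and p or n: 3 trees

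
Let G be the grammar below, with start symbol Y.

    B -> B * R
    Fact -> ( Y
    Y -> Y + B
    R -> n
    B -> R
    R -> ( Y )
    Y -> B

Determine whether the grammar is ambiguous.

Only Y, B, R are reachable from Y; ignoring the rest: Y → Y + B | B  ;  B → B * R | R  — a left-associative chain with R at the bottom. Each string factors uniquely by precedence.

Unambiguous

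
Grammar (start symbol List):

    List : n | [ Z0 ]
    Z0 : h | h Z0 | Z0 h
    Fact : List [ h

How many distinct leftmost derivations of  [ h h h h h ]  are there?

Parse trees for [ h h h h h ] (showing first 6 of 16):
  [List [ [Z0 h [Z0 h [Z0 h [Z0 h [Z0 h]]]]] ]]
  [List [ [Z0 h [Z0 h [Z0 h [Z0 [Z0 h] h]]]] ]]
  [List [ [Z0 h [Z0 h [Z0 [Z0 h [Z0 h]] h]]] ]]
  [List [ [Z0 h [Z0 h [Z0 [Z0 [Z0 h] h] h]]] ]]
  [List [ [Z0 h [Z0 [Z0 h [Z0 h [Z0 h]]] h]] ]]
  [List [ [Z0 h [Z0 [Z0 h [Z0 [Z0 h] h]] h]] ]]

16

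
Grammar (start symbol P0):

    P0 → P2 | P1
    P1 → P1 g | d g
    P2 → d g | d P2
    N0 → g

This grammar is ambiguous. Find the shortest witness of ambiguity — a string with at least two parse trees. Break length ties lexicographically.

length 2: d g has 2 parse trees

Two derivations of d g:
  P0 ⇒ P2 ⇒ d g
  P0 ⇒ P1 ⇒ d g

d g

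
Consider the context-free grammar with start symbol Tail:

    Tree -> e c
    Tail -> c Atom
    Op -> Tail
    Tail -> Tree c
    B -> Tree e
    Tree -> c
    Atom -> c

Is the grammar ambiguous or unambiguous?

Ambiguous

Witness: c c

Derivation 1: Tail ⇒ c Atom ⇒ c c
Derivation 2: Tail ⇒ Tree c ⇒ c c

Two distinct leftmost derivations for the same string.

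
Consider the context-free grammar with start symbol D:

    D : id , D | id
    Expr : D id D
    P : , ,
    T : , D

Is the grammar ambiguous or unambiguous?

Unambiguous

(Expr, P, T are unreachable from D, so their rules don't affect L(D).) Right-recursive list with a separator: after each atom, whether the separator follows determines the rule. One parse per string.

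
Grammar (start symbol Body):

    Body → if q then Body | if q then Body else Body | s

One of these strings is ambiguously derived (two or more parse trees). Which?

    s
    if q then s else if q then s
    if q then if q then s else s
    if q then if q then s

if q then if q then s else s

s: 1 tree
if q then s else if q then s: 1 tree
if q then if q then s else s: 2 trees
if q then if q then s: 1 tree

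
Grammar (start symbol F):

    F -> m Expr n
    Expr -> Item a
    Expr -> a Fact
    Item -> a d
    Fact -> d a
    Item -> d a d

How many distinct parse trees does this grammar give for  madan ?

2

Parse trees for madan:
  [F m [Expr [Item a d] a] n]
  [F m [Expr a [Fact d a]] n]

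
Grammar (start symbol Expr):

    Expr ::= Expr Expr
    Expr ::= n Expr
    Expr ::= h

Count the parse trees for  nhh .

2

Parse trees for nhh:
  [Expr [Expr n [Expr h]] [Expr h]]
  [Expr n [Expr [Expr h] [Expr h]]]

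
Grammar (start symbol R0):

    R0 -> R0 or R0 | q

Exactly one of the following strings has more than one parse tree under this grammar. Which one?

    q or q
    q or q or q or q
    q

q or q: 1 tree
q or q or q or q: 5 trees
q: 1 tree

q or q or q or q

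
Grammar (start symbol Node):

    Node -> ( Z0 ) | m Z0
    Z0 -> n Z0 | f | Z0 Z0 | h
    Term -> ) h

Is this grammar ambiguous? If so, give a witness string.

Witness: m f f f

Derivation 1: Node ⇒ m Z0 ⇒ m Z0 Z0 ⇒ m f Z0 ⇒ m f Z0 Z0 ⇒ m f f Z0 ⇒ m f f f
Derivation 2: Node ⇒ m Z0 ⇒ m Z0 Z0 ⇒ m Z0 Z0 Z0 ⇒ m f Z0 Z0 ⇒ m f f Z0 ⇒ m f f f

Two distinct leftmost derivations for the same string.

Ambiguous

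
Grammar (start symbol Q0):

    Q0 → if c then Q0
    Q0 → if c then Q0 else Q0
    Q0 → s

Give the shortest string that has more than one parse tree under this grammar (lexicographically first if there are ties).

if c then if c then s else s

length 1: no string has ≥2 trees
length 4: no string has ≥2 trees
length 6: no string has ≥2 trees
length 7: no string has ≥2 trees
length 9: if c then if c then s else s has 2 parse trees

Two derivations of if c then if c then s else s:
  Q0 ⇒ if c then Q0 ⇒ if c then if c then Q0 else Q0 ⇒ if c then if c then s else Q0 ⇒ if c then if c then s else s
  Q0 ⇒ if c then Q0 else Q0 ⇒ if c then if c then Q0 else Q0 ⇒ if c then if c then s else Q0 ⇒ if c then if c then s else s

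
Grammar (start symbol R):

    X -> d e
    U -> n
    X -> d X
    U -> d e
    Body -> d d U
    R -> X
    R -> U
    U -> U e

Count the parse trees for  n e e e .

1

Parse trees for n e e e:
  [R [U [U [U [U n] e] e] e]]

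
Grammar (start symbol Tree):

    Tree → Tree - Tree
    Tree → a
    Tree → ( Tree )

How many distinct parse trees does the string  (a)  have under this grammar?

1

Parse trees for (a):
  [Tree ( [Tree a] )]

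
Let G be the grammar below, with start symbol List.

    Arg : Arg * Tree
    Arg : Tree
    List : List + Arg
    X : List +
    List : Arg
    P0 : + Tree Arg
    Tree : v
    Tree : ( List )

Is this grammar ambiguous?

Unambiguous

(X, P0 are unreachable from List, so their rules don't affect L(List).) The grammar is stratified — List handles '+' (left-recursive), Arg handles '*', Tree atoms. Each operator has a fixed associativity and precedence level, so every string has one parse.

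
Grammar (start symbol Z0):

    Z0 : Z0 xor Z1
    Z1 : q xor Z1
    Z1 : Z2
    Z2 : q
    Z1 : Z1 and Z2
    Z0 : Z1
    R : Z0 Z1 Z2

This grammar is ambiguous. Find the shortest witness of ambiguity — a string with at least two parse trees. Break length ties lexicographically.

length 1: no string has ≥2 trees
length 3: q xor q has 2 parse trees

Two derivations of q xor q:
  Z0 ⇒ Z0 xor Z1 ⇒ Z1 xor Z1 ⇒ Z2 xor Z1 ⇒ q xor Z1 ⇒ q xor Z2 ⇒ q xor q
  Z0 ⇒ Z1 ⇒ q xor Z1 ⇒ q xor Z2 ⇒ q xor q

q xor q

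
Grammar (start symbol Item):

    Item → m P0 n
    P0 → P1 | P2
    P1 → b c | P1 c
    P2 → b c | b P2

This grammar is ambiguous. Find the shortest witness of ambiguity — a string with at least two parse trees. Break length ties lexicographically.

m b c n

length 4: m b c n has 2 parse trees

Two derivations of m b c n:
  Item ⇒ m P0 n ⇒ m P1 n ⇒ m b c n
  Item ⇒ m P0 n ⇒ m P2 n ⇒ m b c n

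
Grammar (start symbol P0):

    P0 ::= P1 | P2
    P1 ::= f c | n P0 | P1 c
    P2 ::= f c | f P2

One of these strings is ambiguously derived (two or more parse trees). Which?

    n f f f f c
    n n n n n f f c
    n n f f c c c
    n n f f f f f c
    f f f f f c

n n f f c c c

n f f f f c: 1 tree
n n n n n f f c: 1 tree
n n f f c c c: 3 trees
n n f f f f f c: 1 tree
f f f f f c: 1 tree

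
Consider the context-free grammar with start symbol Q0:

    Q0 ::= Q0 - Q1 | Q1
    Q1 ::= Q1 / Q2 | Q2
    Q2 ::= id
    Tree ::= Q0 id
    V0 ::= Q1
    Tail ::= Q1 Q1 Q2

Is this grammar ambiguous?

Unambiguous

Only Q0, Q1, Q2 are reachable from Q0; ignoring the rest: This is a standard precedence ladder (Q0 over Q1 over Q2), with each level left-recursive on its own operator ('-' at Q0, '/' at Q1). That structure is LR(1), hence unambiguous.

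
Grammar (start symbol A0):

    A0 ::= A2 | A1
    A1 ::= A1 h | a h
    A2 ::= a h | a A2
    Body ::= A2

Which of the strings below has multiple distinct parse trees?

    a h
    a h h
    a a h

a h

a h: 2 trees
a h h: 1 tree
a a h: 1 tree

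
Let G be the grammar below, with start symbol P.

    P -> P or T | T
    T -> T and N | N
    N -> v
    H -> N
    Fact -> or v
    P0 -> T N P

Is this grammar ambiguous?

Unambiguous

Only P, T, N are reachable from P; ignoring the rest: This is a standard precedence ladder (P over T over N), with each level left-recursive on its own operator ('or' at P, 'and' at T). That structure is LR(1), hence unambiguous.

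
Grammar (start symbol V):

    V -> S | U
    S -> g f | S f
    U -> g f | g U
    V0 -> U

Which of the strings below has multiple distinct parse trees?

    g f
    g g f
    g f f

g f

g f: 2 trees
g g f: 1 tree
g f f: 1 tree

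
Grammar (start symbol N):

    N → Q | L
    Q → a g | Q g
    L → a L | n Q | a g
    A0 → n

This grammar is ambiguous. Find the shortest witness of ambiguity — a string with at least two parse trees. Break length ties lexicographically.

length 2: a g has 2 parse trees

Two derivations of a g:
  N ⇒ Q ⇒ a g
  N ⇒ L ⇒ a g

a g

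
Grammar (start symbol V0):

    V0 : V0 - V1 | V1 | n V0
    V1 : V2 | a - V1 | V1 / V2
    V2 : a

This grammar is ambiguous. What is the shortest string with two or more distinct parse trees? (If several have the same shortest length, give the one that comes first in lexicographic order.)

a - a

length 1: no string has ≥2 trees
length 2: no string has ≥2 trees
length 3: a - a has 2 parse trees

Two derivations of a - a:
  V0 ⇒ V0 - V1 ⇒ V1 - V1 ⇒ V2 - V1 ⇒ a - V1 ⇒ a - V2 ⇒ a - a
  V0 ⇒ V1 ⇒ a - V1 ⇒ a - V2 ⇒ a - a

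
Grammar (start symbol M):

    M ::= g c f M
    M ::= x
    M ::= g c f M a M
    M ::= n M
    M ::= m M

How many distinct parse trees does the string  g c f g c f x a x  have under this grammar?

Parse trees for g c f g c f x a x:
  [M g c f [M g c f [M x] a [M x]]]
  [M g c f [M g c f [M x]] a [M x]]

2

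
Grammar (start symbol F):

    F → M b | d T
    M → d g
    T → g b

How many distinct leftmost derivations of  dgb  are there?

2

Parse trees for dgb:
  [F [M d g] b]
  [F d [T g b]]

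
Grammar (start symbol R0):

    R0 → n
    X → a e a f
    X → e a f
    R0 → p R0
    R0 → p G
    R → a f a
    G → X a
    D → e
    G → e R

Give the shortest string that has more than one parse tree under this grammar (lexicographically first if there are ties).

p e a f a

length 1: no string has ≥2 trees
length 2: no string has ≥2 trees
length 3: no string has ≥2 trees
length 4: no string has ≥2 trees
length 5: p e a f a has 2 parse trees

Two derivations of p e a f a:
  R0 ⇒ p G ⇒ p X a ⇒ p e a f a
  R0 ⇒ p G ⇒ p e R ⇒ p e a f a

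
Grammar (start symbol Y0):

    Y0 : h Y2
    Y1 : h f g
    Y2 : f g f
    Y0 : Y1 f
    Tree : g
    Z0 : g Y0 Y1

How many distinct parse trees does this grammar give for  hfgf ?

Parse trees for hfgf:
  [Y0 h [Y2 f g f]]
  [Y0 [Y1 h f g] f]

2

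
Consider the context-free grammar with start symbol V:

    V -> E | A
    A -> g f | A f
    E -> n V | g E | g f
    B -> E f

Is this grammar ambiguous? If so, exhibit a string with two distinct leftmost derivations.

Ambiguous

Witness: g f

Derivation 1: V ⇒ E ⇒ g f
Derivation 2: V ⇒ A ⇒ g f

Two distinct leftmost derivations for the same string.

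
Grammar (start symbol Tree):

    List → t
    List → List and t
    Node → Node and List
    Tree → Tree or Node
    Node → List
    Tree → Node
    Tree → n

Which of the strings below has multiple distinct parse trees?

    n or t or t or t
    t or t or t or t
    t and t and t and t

t and t and t and t

n or t or t or t: 1 tree
t or t or t or t: 1 tree
t and t and t and t: 8 trees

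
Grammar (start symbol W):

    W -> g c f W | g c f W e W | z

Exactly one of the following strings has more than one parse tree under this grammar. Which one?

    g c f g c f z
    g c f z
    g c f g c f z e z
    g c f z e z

g c f g c f z: 1 tree
g c f z: 1 tree
g c f g c f z e z: 2 trees
g c f z e z: 1 tree

g c f g c f z e z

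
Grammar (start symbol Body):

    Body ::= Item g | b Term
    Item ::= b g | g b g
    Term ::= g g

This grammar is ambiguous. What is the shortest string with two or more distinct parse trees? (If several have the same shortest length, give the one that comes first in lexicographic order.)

b g g

length 3: b g g has 2 parse trees

Two derivations of b g g:
  Body ⇒ Item g ⇒ b g g
  Body ⇒ b Term ⇒ b g g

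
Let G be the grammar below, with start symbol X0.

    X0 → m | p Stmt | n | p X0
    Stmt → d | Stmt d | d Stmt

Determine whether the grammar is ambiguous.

Witness: p d d

Derivation 1: X0 ⇒ p Stmt ⇒ p Stmt d ⇒ p d d
Derivation 2: X0 ⇒ p Stmt ⇒ p d Stmt ⇒ p d d

Two distinct leftmost derivations for the same string.

Ambiguous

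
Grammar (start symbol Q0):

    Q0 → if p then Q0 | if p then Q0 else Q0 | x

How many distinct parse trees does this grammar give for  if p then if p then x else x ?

Parse trees for if p then if p then x else x:
  [Q0 if p then [Q0 if p then [Q0 x] else [Q0 x]]]
  [Q0 if p then [Q0 if p then [Q0 x]] else [Q0 x]]

2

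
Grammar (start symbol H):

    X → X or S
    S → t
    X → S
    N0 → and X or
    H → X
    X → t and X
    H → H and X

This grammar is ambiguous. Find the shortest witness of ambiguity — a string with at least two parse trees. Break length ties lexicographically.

t and t

length 1: no string has ≥2 trees
length 3: t and t has 2 parse trees

Two derivations of t and t:
  H ⇒ X ⇒ t and X ⇒ t and S ⇒ t and t
  H ⇒ H and X ⇒ X and X ⇒ S and X ⇒ t and X ⇒ t and S ⇒ t and t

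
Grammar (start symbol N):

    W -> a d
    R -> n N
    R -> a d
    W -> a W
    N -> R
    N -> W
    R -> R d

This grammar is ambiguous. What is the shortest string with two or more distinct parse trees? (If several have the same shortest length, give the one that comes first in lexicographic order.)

a d

length 2: a d has 2 parse trees

Two derivations of a d:
  N ⇒ R ⇒ a d
  N ⇒ W ⇒ a d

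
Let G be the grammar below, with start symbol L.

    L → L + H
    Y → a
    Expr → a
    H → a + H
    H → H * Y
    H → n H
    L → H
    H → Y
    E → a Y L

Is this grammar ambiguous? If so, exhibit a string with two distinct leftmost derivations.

Witness: a + a

Derivation 1: L ⇒ L + H ⇒ H + H ⇒ Y + H ⇒ a + H ⇒ a + Y ⇒ a + a
Derivation 2: L ⇒ H ⇒ a + H ⇒ a + Y ⇒ a + a

Two distinct leftmost derivations for the same string.

Ambiguous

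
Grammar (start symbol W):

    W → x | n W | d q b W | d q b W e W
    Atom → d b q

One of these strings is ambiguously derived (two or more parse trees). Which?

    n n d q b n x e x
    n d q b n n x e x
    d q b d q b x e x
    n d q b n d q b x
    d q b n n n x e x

n n d q b n x e x: 1 tree
n d q b n n x e x: 1 tree
d q b d q b x e x: 2 trees
n d q b n d q b x: 1 tree
d q b n n n x e x: 1 tree

d q b d q b x e x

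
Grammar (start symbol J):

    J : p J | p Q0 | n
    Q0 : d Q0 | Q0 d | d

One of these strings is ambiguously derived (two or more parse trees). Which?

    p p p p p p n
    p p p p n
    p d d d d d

p d d d d d

p p p p p p n: 1 tree
p p p p n: 1 tree
p d d d d d: 16 trees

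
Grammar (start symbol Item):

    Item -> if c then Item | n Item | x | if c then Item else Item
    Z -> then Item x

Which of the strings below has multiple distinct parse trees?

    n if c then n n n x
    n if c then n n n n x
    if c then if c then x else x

n if c then n n n x: 1 tree
n if c then n n n n x: 1 tree
if c then if c then x else x: 2 trees

if c then if c then x else x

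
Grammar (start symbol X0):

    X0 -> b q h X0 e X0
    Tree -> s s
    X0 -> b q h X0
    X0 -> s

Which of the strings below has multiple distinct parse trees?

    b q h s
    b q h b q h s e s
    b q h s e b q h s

b q h s: 1 tree
b q h b q h s e s: 2 trees
b q h s e b q h s: 1 tree

b q h b q h s e s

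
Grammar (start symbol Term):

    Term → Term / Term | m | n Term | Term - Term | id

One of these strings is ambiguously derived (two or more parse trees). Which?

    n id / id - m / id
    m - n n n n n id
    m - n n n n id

n id / id - m / id: 14 trees
m - n n n n n id: 1 tree
m - n n n n id: 1 tree

n id / id - m / id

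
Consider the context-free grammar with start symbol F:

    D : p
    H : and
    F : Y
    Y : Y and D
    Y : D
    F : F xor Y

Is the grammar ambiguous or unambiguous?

(H is unreachable from F, so its rules don't affect L(F).) The grammar is stratified — F handles 'xor' (left-recursive), Y handles 'and', D atoms. Each operator has a fixed associativity and precedence level, so every string has one parse.

Unambiguous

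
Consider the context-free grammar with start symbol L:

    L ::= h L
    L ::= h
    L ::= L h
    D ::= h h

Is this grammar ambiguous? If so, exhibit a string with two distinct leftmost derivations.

Witness: h h

Derivation 1: L ⇒ h L ⇒ h h
Derivation 2: L ⇒ L h ⇒ h h

Two distinct leftmost derivations for the same string.

Ambiguous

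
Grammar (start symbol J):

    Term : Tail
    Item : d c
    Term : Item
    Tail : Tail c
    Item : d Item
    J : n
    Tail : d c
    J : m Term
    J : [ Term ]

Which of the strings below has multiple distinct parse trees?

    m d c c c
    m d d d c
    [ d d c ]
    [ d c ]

m d c c c: 1 tree
m d d d c: 1 tree
[ d d c ]: 1 tree
[ d c ]: 2 trees

[ d c ]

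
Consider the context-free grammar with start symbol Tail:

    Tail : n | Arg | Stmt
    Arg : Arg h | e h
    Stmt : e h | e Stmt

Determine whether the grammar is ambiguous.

Witness: e h

Derivation 1: Tail ⇒ Arg ⇒ e h
Derivation 2: Tail ⇒ Stmt ⇒ e h

Two distinct leftmost derivations for the same string.

Ambiguous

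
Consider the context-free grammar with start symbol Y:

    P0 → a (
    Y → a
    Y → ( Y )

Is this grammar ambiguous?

Only Y is reachable from Y; ignoring the rest: Each string is a nest of matched brackets around a single atom. An opening bracket forces the recursive rule; an atom forces the base rule.

Unambiguous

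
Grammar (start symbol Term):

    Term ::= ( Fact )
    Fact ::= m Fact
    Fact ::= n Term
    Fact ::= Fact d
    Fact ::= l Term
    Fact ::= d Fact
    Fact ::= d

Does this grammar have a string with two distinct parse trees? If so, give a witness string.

Ambiguous

Witness: ( d d )

Derivation 1: Term ⇒ ( Fact ) ⇒ ( Fact d ) ⇒ ( d d )
Derivation 2: Term ⇒ ( Fact ) ⇒ ( d Fact ) ⇒ ( d d )

Two distinct leftmost derivations for the same string.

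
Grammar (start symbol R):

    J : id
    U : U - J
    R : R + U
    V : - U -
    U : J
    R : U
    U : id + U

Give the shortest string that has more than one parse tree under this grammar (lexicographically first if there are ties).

length 1: no string has ≥2 trees
length 3: id + id has 2 parse trees

Two derivations of id + id:
  R ⇒ R + U ⇒ U + U ⇒ J + U ⇒ id + U ⇒ id + J ⇒ id + id
  R ⇒ U ⇒ id + U ⇒ id + J ⇒ id + id

id + id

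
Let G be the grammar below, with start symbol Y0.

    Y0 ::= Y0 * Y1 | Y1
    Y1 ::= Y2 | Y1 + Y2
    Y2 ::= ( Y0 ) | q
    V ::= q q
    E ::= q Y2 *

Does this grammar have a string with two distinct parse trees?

Only Y0, Y1, Y2 are reachable from Y0; ignoring the rest: This is a standard precedence ladder (Y0 over Y1 over Y2), with each level left-recursive on its own operator ('*' at Y0, '+' at Y1). That structure is LR(1), hence unambiguous.

Unambiguous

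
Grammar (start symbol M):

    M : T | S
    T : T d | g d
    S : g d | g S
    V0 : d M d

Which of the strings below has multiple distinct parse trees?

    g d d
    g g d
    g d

g d

g d d: 1 tree
g g d: 1 tree
g d: 2 trees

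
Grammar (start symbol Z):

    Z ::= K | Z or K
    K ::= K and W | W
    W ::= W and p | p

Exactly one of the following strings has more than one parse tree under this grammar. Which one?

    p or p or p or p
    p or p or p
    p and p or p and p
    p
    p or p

p or p or p or p: 1 tree
p or p or p: 1 tree
p and p or p and p: 4 trees
p: 1 tree
p or p: 1 tree

p and p or p and p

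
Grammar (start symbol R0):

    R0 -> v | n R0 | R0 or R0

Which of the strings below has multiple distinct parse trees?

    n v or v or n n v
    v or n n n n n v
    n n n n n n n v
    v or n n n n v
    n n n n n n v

n v or v or n n v

n v or v or n n v: 5 trees
v or n n n n n v: 1 tree
n n n n n n n v: 1 tree
v or n n n n v: 1 tree
n n n n n n v: 1 tree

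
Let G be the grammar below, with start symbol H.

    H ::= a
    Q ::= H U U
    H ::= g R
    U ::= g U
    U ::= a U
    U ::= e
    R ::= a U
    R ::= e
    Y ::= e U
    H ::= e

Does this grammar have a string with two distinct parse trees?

Unambiguous

Only H, R, U are reachable from H; ignoring the rest: Restricted to the reachable nonterminals, every rule has the form A → t or A → t B, and no two rules for the same A share a first terminal. The grammar encodes a DFA — one run per string.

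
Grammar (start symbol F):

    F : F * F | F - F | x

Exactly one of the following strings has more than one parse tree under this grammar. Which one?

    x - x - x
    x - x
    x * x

x - x - x: 2 trees
x - x: 1 tree
x * x: 1 tree

x - x - x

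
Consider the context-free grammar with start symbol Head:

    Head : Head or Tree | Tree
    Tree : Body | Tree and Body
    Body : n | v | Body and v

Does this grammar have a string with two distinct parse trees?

Witness: n and v

Derivation 1: Head ⇒ Tree ⇒ Body ⇒ Body and v ⇒ n and v
Derivation 2: Head ⇒ Tree ⇒ Tree and Body ⇒ Body and Body ⇒ n and Body ⇒ n and v

Two distinct leftmost derivations for the same string.

Ambiguous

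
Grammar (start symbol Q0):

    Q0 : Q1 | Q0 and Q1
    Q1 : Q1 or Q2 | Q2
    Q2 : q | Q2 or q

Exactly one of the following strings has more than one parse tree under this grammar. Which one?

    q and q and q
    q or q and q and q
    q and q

q and q and q: 1 tree
q or q and q and q: 2 trees
q and q: 1 tree

q or q and q and q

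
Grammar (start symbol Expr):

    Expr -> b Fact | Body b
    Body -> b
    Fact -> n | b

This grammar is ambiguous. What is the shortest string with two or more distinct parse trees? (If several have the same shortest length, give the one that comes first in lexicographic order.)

length 2: b b has 2 parse trees

Two derivations of b b:
  Expr ⇒ b Fact ⇒ b b
  Expr ⇒ Body b ⇒ b b

b b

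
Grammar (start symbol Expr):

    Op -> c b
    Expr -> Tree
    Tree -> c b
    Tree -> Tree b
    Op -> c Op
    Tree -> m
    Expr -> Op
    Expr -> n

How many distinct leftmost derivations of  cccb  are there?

1

Parse trees for cccb:
  [Expr [Op c [Op c [Op c b]]]]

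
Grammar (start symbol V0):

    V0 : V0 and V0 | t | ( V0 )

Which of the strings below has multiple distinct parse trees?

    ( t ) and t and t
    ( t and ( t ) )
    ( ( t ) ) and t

( t ) and t and t: 2 trees
( t and ( t ) ): 1 tree
( ( t ) ) and t: 1 tree

( t ) and t and t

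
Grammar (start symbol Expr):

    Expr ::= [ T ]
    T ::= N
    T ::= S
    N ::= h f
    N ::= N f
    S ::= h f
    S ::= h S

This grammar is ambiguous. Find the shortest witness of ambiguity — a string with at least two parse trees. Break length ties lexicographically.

length 4: [ h f ] has 2 parse trees

Two derivations of [ h f ]:
  Expr ⇒ [ T ] ⇒ [ N ] ⇒ [ h f ]
  Expr ⇒ [ T ] ⇒ [ S ] ⇒ [ h f ]

[ h f ]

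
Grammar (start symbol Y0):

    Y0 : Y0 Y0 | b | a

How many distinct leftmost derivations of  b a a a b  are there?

Parse trees for b a a a b (showing first 6 of 14):
  [Y0 [Y0 b] [Y0 [Y0 a] [Y0 [Y0 a] [Y0 [Y0 a] [Y0 b]]]]]
  [Y0 [Y0 b] [Y0 [Y0 a] [Y0 [Y0 [Y0 a] [Y0 a]] [Y0 b]]]]
  [Y0 [Y0 b] [Y0 [Y0 [Y0 a] [Y0 a]] [Y0 [Y0 a] [Y0 b]]]]
  [Y0 [Y0 b] [Y0 [Y0 [Y0 a] [Y0 [Y0 a] [Y0 a]]] [Y0 b]]]
  [Y0 [Y0 b] [Y0 [Y0 [Y0 [Y0 a] [Y0 a]] [Y0 a]] [Y0 b]]]
  [Y0 [Y0 [Y0 b] [Y0 a]] [Y0 [Y0 a] [Y0 [Y0 a] [Y0 b]]]]

14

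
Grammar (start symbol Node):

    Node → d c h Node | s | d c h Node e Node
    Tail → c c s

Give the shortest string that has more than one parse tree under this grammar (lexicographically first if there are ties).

d c h d c h s e s

length 1: no string has ≥2 trees
length 4: no string has ≥2 trees
length 6: no string has ≥2 trees
length 7: no string has ≥2 trees
length 9: d c h d c h s e s has 2 parse trees

Two derivations of d c h d c h s e s:
  Node ⇒ d c h Node ⇒ d c h d c h Node e Node ⇒ d c h d c h s e Node ⇒ d c h d c h s e s
  Node ⇒ d c h Node e Node ⇒ d c h d c h Node e Node ⇒ d c h d c h s e Node ⇒ d c h d c h s e s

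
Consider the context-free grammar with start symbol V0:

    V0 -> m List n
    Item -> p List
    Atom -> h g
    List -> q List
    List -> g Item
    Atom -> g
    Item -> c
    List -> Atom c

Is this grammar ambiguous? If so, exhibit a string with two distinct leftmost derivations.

Witness: m g c n

Derivation 1: V0 ⇒ m List n ⇒ m g Item n ⇒ m g c n
Derivation 2: V0 ⇒ m List n ⇒ m Atom c n ⇒ m g c n

Two distinct leftmost derivations for the same string.

Ambiguous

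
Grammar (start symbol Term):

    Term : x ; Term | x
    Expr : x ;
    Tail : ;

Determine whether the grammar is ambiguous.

(Expr, Tail are unreachable from Term, so their rules don't affect L(Term).) Right-recursive list with a separator: after each atom, whether the separator follows determines the rule. One parse per string.

Unambiguous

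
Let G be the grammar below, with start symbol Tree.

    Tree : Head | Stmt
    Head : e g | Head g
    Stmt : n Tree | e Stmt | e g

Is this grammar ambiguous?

Witness: e g

Derivation 1: Tree ⇒ Head ⇒ e g
Derivation 2: Tree ⇒ Stmt ⇒ e g

Two distinct leftmost derivations for the same string.

Ambiguous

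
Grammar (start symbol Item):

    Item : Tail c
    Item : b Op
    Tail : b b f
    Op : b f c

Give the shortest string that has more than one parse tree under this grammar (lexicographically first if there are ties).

length 4: b b f c has 2 parse trees

Two derivations of b b f c:
  Item ⇒ Tail c ⇒ b b f c
  Item ⇒ b Op ⇒ b b f c

b b f c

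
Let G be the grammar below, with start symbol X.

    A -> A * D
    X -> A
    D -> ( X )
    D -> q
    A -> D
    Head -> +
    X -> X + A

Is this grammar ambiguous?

Unambiguous

Only X, A, D are reachable from X; ignoring the rest: This is a standard precedence ladder (X over A over D), with each level left-recursive on its own operator ('+' at X, '*' at A). That structure is LR(1), hence unambiguous.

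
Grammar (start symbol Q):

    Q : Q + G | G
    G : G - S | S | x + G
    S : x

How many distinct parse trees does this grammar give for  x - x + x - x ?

1

Parse trees for x - x + x - x:
  [Q [Q [G [G [S x]] - [S x]]] + [G [G [S x]] - [S x]]]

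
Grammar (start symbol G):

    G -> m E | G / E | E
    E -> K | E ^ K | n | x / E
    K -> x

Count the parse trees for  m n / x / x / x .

4

Parse trees for m n / x / x / x:
  [G [G m [E n]] / [E x / [E x / [E [K x]]]]]
  [G [G [G m [E n]] / [E [K x]]] / [E x / [E [K x]]]]
  [G [G [G m [E n]] / [E x / [E [K x]]]] / [E [K x]]]
  [G [G [G [G m [E n]] / [E [K x]]] / [E [K x]]] / [E [K x]]]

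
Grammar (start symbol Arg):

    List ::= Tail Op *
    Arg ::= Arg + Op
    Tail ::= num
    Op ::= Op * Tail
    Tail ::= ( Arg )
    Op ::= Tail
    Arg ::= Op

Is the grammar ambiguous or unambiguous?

Only Arg, Op, Tail are reachable from Arg; ignoring the rest: This is a standard precedence ladder (Arg over Op over Tail), with each level left-recursive on its own operator ('+' at Arg, '*' at Op). That structure is LR(1), hence unambiguous.

Unambiguous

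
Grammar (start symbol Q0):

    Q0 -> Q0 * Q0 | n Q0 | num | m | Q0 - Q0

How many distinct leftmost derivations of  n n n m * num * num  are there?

Parse trees for n n n m * num * num (showing first 6 of 14):
  [Q0 [Q0 n [Q0 n [Q0 n [Q0 m]]]] * [Q0 [Q0 num] * [Q0 num]]]
  [Q0 [Q0 [Q0 n [Q0 n [Q0 n [Q0 m]]]] * [Q0 num]] * [Q0 num]]
  [Q0 [Q0 n [Q0 [Q0 n [Q0 n [Q0 m]]] * [Q0 num]]] * [Q0 num]]
  [Q0 [Q0 n [Q0 n [Q0 [Q0 n [Q0 m]] * [Q0 num]]]] * [Q0 num]]
  [Q0 [Q0 n [Q0 n [Q0 n [Q0 [Q0 m] * [Q0 num]]]]] * [Q0 num]]
  [Q0 n [Q0 [Q0 n [Q0 n [Q0 m]]] * [Q0 [Q0 num] * [Q0 num]]]]

14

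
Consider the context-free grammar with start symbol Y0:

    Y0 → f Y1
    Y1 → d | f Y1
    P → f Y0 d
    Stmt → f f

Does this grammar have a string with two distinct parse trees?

Unambiguous

Only Y0, Y1 are reachable from Y0; ignoring the rest: The reachable rules are right-linear with at most one rule per (nonterminal, next-terminal) pair. Each input token forces the next rule, so parsing is deterministic.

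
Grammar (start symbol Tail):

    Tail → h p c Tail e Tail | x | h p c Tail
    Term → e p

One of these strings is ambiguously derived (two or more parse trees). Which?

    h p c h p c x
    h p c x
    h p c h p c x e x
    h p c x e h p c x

h p c h p c x: 1 tree
h p c x: 1 tree
h p c h p c x e x: 2 trees
h p c x e h p c x: 1 tree

h p c h p c x e x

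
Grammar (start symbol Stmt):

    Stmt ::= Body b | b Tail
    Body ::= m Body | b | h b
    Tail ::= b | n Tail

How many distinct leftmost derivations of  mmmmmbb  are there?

Parse trees for mmmmmbb:
  [Stmt [Body m [Body m [Body m [Body m [Body m [Body b]]]]]] b]

1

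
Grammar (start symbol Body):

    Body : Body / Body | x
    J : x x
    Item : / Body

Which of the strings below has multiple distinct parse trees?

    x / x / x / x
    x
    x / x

x / x / x / x

x / x / x / x: 5 trees
x: 1 tree
x / x: 1 tree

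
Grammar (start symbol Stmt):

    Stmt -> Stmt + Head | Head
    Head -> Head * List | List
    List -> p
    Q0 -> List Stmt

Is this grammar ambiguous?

(Q0 is unreachable from Stmt, so its rules don't affect L(Stmt).) This is a standard precedence ladder (Stmt over Head over List), with each level left-recursive on its own operator ('+' at Stmt, '*' at Head). That structure is LR(1), hence unambiguous.

Unambiguous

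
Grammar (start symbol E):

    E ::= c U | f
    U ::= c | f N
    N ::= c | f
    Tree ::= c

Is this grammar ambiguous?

Unambiguous

(Tree is unreachable from E, so its rules don't affect L(E).) Restricted to the reachable nonterminals, every rule has the form A → t or A → t B, and no two rules for the same A share a first terminal. The grammar encodes a DFA — one run per string.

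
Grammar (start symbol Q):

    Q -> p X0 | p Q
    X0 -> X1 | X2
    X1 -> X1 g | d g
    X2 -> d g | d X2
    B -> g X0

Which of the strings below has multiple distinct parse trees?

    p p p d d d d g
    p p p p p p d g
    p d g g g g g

p p p d d d d g: 1 tree
p p p p p p d g: 2 trees
p d g g g g g: 1 tree

p p p p p p d g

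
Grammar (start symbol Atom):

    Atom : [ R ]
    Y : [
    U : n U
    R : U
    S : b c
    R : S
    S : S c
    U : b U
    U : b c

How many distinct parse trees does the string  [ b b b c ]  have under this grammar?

Parse trees for [ b b b c ]:
  [Atom [ [R [U b [U b [U b c]]]] ]]

1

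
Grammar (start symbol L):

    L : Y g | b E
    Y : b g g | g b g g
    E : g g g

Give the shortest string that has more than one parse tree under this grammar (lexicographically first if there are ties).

length 4: b g g g has 2 parse trees

Two derivations of b g g g:
  L ⇒ Y g ⇒ b g g g
  L ⇒ b E ⇒ b g g g

b g g g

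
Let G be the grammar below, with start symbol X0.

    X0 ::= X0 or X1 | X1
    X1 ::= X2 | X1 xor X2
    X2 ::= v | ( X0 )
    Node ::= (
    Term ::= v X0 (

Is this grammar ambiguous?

Only X0, X1, X2 are reachable from X0; ignoring the rest: This is a standard precedence ladder (X0 over X1 over X2), with each level left-recursive on its own operator ('or' at X0, 'xor' at X1). That structure is LR(1), hence unambiguous.

Unambiguous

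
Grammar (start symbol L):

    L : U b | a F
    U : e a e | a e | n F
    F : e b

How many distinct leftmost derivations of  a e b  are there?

2

Parse trees for a e b:
  [L [U a e] b]
  [L a [F e b]]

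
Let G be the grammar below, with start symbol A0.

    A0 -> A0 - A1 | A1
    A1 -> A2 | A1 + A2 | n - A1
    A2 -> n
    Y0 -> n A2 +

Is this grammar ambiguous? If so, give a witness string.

Ambiguous

Witness: n - n

Derivation 1: A0 ⇒ A0 - A1 ⇒ A1 - A1 ⇒ A2 - A1 ⇒ n - A1 ⇒ n - A2 ⇒ n - n
Derivation 2: A0 ⇒ A1 ⇒ n - A1 ⇒ n - A2 ⇒ n - n

Two distinct leftmost derivations for the same string.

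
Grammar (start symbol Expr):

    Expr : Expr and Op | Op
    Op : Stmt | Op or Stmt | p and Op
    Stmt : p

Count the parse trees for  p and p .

2

Parse trees for p and p:
  [Expr [Expr [Op [Stmt p]]] and [Op [Stmt p]]]
  [Expr [Op p and [Op [Stmt p]]]]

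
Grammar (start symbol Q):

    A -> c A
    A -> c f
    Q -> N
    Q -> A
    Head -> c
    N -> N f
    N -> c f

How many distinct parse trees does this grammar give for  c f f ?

Parse trees for c f f:
  [Q [N [N c f] f]]

1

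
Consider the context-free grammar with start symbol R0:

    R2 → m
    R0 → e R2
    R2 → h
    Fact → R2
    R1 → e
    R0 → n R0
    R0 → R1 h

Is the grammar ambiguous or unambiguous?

Witness: e h

Derivation 1: R0 ⇒ e R2 ⇒ e h
Derivation 2: R0 ⇒ R1 h ⇒ e h

Two distinct leftmost derivations for the same string.

Ambiguous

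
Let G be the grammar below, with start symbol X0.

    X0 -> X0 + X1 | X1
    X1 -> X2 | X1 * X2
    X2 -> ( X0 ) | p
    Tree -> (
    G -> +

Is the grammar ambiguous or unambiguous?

Unambiguous

Only X0, X1, X2 are reachable from X0; ignoring the rest: This is a standard precedence ladder (X0 over X1 over X2), with each level left-recursive on its own operator ('+' at X0, '*' at X1). That structure is LR(1), hence unambiguous.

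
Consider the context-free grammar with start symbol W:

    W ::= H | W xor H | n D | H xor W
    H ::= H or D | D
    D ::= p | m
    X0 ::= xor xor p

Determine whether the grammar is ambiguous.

Ambiguous

Witness: m xor m

Derivation 1: W ⇒ W xor H ⇒ H xor H ⇒ D xor H ⇒ m xor H ⇒ m xor D ⇒ m xor m
Derivation 2: W ⇒ H xor W ⇒ D xor W ⇒ m xor W ⇒ m xor H ⇒ m xor D ⇒ m xor m

Two distinct leftmost derivations for the same string.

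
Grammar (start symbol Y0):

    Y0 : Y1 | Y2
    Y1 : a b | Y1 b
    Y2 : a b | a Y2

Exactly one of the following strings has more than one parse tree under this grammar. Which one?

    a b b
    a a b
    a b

a b b: 1 tree
a a b: 1 tree
a b: 2 trees

a b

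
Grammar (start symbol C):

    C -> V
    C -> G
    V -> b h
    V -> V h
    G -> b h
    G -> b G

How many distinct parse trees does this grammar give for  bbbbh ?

1

Parse trees for bbbbh:
  [C [G b [G b [G b [G b h]]]]]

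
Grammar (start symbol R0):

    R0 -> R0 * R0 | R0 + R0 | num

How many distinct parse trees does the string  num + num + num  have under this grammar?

2

Parse trees for num + num + num:
  [R0 [R0 num] + [R0 [R0 num] + [R0 num]]]
  [R0 [R0 [R0 num] + [R0 num]] + [R0 num]]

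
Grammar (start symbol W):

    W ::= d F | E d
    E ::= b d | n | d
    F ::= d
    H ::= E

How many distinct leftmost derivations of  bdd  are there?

Parse trees for bdd:
  [W [E b d] d]

1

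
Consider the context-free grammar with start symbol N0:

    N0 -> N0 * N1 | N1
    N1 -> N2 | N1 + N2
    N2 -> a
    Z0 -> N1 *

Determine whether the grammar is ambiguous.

Unambiguous

(Z0 is unreachable from N0, so its rules don't affect L(N0).) N0 → N0 * N1 | N1  ;  N1 → N1 + N2 | N2  — a left-associative chain with N2 at the bottom. Each string factors uniquely by precedence.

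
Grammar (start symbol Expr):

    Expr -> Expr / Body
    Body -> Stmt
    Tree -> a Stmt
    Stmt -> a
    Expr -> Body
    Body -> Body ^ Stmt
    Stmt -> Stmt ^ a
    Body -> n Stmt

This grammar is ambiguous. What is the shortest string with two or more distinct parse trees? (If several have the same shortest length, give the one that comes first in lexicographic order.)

length 1: no string has ≥2 trees
length 2: no string has ≥2 trees
length 3: a ^ a has 2 parse trees

Two derivations of a ^ a:
  Expr ⇒ Body ⇒ Stmt ⇒ Stmt ^ a ⇒ a ^ a
  Expr ⇒ Body ⇒ Body ^ Stmt ⇒ Stmt ^ Stmt ⇒ a ^ Stmt ⇒ a ^ a

a ^ a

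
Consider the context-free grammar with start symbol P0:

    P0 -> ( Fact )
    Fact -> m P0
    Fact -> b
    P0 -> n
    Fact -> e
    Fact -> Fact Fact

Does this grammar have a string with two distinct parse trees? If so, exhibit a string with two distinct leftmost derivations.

Witness: ( b b b )

Derivation 1: P0 ⇒ ( Fact ) ⇒ ( Fact Fact ) ⇒ ( b Fact ) ⇒ ( b Fact Fact ) ⇒ ( b b Fact ) ⇒ ( b b b )
Derivation 2: P0 ⇒ ( Fact ) ⇒ ( Fact Fact ) ⇒ ( Fact Fact Fact ) ⇒ ( b Fact Fact ) ⇒ ( b b Fact ) ⇒ ( b b b )

Two distinct leftmost derivations for the same string.

Ambiguous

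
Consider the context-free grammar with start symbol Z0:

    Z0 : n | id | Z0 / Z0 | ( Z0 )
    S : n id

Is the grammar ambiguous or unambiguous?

Ambiguous

Witness: id / id / id

Derivation 1: Z0 ⇒ Z0 / Z0 ⇒ id / Z0 ⇒ id / Z0 / Z0 ⇒ id / id / Z0 ⇒ id / id / id
Derivation 2: Z0 ⇒ Z0 / Z0 ⇒ Z0 / Z0 / Z0 ⇒ id / Z0 / Z0 ⇒ id / id / Z0 ⇒ id / id / id

Two distinct leftmost derivations for the same string.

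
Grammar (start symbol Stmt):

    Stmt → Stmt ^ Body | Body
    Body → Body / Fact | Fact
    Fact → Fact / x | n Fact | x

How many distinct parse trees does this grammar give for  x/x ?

Parse trees for x/x:
  [Stmt [Body [Body [Fact x]] / [Fact x]]]
  [Stmt [Body [Fact [Fact x] / x]]]

2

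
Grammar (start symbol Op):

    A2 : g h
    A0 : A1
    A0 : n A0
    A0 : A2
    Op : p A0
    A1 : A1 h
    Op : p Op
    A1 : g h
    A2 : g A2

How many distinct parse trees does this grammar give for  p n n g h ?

Parse trees for p n n g h:
  [Op p [A0 n [A0 n [A0 [A1 g h]]]]]
  [Op p [A0 n [A0 n [A0 [A2 g h]]]]]

2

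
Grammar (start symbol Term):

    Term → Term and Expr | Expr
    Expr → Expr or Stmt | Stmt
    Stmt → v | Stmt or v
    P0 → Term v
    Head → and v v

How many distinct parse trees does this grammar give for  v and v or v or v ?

4

Parse trees for v and v or v or v:
  [Term [Term [Expr [Stmt v]]] and [Expr [Expr [Stmt v]] or [Stmt [Stmt v] or v]]]
  [Term [Term [Expr [Stmt v]]] and [Expr [Expr [Expr [Stmt v]] or [Stmt v]] or [Stmt v]]]
  [Term [Term [Expr [Stmt v]]] and [Expr [Expr [Stmt [Stmt v] or v]] or [Stmt v]]]
  [Term [Term [Expr [Stmt v]]] and [Expr [Stmt [Stmt [Stmt v] or v] or v]]]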